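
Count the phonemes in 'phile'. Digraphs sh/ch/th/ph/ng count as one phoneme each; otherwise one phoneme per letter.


Parsing 'phile' greedily, digraphs first:
  'ph' -> digraph (1 consonant phoneme) (phonemes so far: 1)
  'i' -> vowel phoneme (phonemes so far: 2)
  'l' -> consonant phoneme (phonemes so far: 3)
  'e' -> vowel phoneme (phonemes so far: 4)
Total phonemes: 4

4


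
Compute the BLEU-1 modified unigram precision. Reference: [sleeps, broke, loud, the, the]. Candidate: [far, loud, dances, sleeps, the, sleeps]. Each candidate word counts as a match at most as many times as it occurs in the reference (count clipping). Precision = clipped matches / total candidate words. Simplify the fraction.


Reference word counts: {'broke': 1, 'loud': 1, 'sleeps': 1, 'the': 2}
Checking each candidate word (with clipping):
  'far' -> not in reference -> no match (matches: 0)
  'loud' -> in reference (ref count 1, used 1/1) -> match (matches: 1)
  'dances' -> not in reference -> no match (matches: 1)
  'sleeps' -> in reference (ref count 1, used 1/1) -> match (matches: 2)
  'the' -> in reference (ref count 2, used 1/2) -> match (matches: 3)
  'sleeps' -> ref count 1 already used up (1/1) -> clipped, no match (matches: 3)
Clipped matches: 3, Candidate length: 6
Precision = 3/6 = 1/2

1/2


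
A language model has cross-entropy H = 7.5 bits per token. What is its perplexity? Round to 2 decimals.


Perplexity formula: PP = 2^H
H = 7.5
PP = 2^7.5
Decompose: 2^7.5 = 2^7 * 2^0.5 = 2^7 * sqrt(2)
2^7 = 128, sqrt(2) ~ 1.4142136
PP ~ 128 * 1.4142136 = 181.0193408
Rounded to 2 decimals: 181.02

181.02


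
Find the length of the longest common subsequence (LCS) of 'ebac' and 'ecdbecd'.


DP table for LCS of 'ebac' and 'ecdbecd':
       e  c  d  b  e  c  d
    0  0  0  0  0  0  0  0
  e 0  1  1  1  1  1  1  1
  b 0  1  1  1  2  2  2  2
  a 0  1  1  1  2  2  2  2
  c 0  1  2  2  2  2  3  3
LCS: 'ebc'
LCS length = 3

3


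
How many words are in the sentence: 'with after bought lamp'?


Counting words by splitting on spaces:
  Word 1: 'with'
  Word 2: 'after'
  Word 3: 'bought'
  Word 4: 'lamp'
Total words: 4

4


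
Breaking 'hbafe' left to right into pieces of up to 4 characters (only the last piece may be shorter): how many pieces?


'hbafe' has 5 characters.
Chunking with max size 4:
  Chunk 1: 'hbaf' (positions 0-3)
  Chunk 2: 'e' (positions 4-4)
Total chunks: ceil(5 / 4) = 2

2


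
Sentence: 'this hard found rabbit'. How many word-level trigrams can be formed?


Word trigrams from [4] words:
  Trigram 1: (this hard found)
  Trigram 2: (hard found rabbit)
Total word trigrams: 4 - 2 = 2

2


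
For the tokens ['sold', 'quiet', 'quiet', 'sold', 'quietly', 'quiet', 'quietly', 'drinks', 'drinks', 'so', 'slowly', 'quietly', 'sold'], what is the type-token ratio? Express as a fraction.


Tokens: 13
Unique types: ('drinks', 'quiet', 'quietly', 'slowly', 'so', 'sold') = 6
TTR = 6/13
Already in lowest terms.

6/13


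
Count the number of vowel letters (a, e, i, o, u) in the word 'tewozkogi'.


Scanning each character of 'tewozkogi':
  Position 1: 't' -> consonant (running count: 0)
  Position 2: 'e' -> vowel (running count: 1)
  Position 3: 'w' -> consonant (running count: 1)
  Position 4: 'o' -> vowel (running count: 2)
  Position 5: 'z' -> consonant (running count: 2)
  Position 6: 'k' -> consonant (running count: 2)
  Position 7: 'o' -> vowel (running count: 3)
  Position 8: 'g' -> consonant (running count: 3)
  Position 9: 'i' -> vowel (running count: 4)
Total vowels: 4

4


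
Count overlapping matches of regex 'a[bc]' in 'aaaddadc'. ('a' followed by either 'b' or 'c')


Pattern: a[bc] means 'a' followed by either 'b' or 'c'.
Scanning 'aaaddadc' position-by-position:
  Pos 0: window 'aa' -> no
  Pos 1: window 'aa' -> no
  Pos 2: window 'ad' -> no
  Pos 3: window 'dd' -> no
  Pos 4: window 'da' -> no
  Pos 5: window 'ad' -> no
  Pos 6: window 'dc' -> no
  Pos 7: window 'c' -> no
Total matches: 0

0


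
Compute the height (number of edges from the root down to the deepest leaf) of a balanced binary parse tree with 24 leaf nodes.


In a balanced binary tree with n leaves the deepest leaf is ceil(log2(n)) edges below the root.
log2(24) = 4.5850
ceil(4.5850) = 5
height (edges) = 5

5


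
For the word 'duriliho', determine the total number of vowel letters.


Scanning each character of 'duriliho':
  Position 1: 'd' -> consonant (running count: 0)
  Position 2: 'u' -> vowel (running count: 1)
  Position 3: 'r' -> consonant (running count: 1)
  Position 4: 'i' -> vowel (running count: 2)
  Position 5: 'l' -> consonant (running count: 2)
  Position 6: 'i' -> vowel (running count: 3)
  Position 7: 'h' -> consonant (running count: 3)
  Position 8: 'o' -> vowel (running count: 4)
Total vowels: 4

4


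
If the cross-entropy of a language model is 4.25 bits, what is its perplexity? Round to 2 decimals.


Perplexity formula: PP = 2^H
H = 4.25
PP = 2^4.25
Decompose: 2^4.25 = 2^4 * 2^0.25
2^4 = 16, 2^0.25 ~ 1.1892071
PP ~ 16 * 1.1892071 = 19.0273136
Rounded to 2 decimals: 19.03

19.03


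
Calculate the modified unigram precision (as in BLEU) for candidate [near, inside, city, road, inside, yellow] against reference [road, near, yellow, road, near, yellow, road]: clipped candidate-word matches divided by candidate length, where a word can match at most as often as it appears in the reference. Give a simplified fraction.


Reference word counts: {'near': 2, 'road': 3, 'yellow': 2}
Checking each candidate word (with clipping):
  'near' -> in reference (ref count 2, used 1/2) -> match (matches: 1)
  'inside' -> not in reference -> no match (matches: 1)
  'city' -> not in reference -> no match (matches: 1)
  'road' -> in reference (ref count 3, used 1/3) -> match (matches: 2)
  'inside' -> not in reference -> no match (matches: 2)
  'yellow' -> in reference (ref count 2, used 1/2) -> match (matches: 3)
Clipped matches: 3, Candidate length: 6
Precision = 3/6 = 1/2

1/2


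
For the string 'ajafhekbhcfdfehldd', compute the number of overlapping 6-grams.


String 'ajafhekbhcfdfehldd' has length L = 18.
Number of overlapping n-grams = L - n + 1
Substituting: 18 - 6 + 1 = 13

13


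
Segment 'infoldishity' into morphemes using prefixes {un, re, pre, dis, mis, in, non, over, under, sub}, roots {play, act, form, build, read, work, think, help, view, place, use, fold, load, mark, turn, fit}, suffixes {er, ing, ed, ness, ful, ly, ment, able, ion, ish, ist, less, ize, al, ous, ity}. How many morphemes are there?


Segmenting 'infoldishity' against the inventory:
  'in' -> prefix (morpheme 1)
  'fold' -> root (morpheme 2)
  'ish' -> suffix (morpheme 3)
  'ity' -> suffix (morpheme 4)
Total morphemes: 4

4


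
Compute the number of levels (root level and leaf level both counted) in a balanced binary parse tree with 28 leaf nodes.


In a balanced binary tree with n leaves the deepest leaf is ceil(log2(n)) edges below the root,
so counting node levels inclusive of root and leaves gives ceil(log2(n)) + 1 levels.
log2(28) = 4.8074
ceil(4.8074) = 5
levels = 5 + 1 = 6

6


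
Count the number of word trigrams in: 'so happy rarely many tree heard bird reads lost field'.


Word trigrams from [10] words:
  Trigram 1: (so happy rarely)
  Trigram 2: (happy rarely many)
  Trigram 3: (rarely many tree)
  Trigram 4: (many tree heard)
  Trigram 5: (tree heard bird)
  Trigram 6: (heard bird reads)
  Trigram 7: (bird reads lost)
  Trigram 8: (reads lost field)
Total word trigrams: 10 - 2 = 8

8


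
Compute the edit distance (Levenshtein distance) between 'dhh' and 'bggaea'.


Building DP table for s1='dhh' (len 3) and s2='bggaea' (len 6):
       b  g  g  a  e  a
    0  1  2  3  4  5  6
  d 1  1  2  3  4  5  6
  h 2  2  2  3  4  5  6
  h 3  3  3  3  4  5  6
Edit distance = dp[3][6] = 6

6


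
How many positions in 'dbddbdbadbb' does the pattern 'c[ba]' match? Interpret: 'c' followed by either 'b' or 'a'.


Pattern: c[ba] means 'c' followed by either 'b' or 'a'.
Scanning 'dbddbdbadbb' position-by-position:
  Pos 0: window 'db' -> no
  Pos 1: window 'bd' -> no
  Pos 2: window 'dd' -> no
  Pos 3: window 'db' -> no
  Pos 4: window 'bd' -> no
  Pos 5: window 'db' -> no
  Pos 6: window 'ba' -> no
  Pos 7: window 'ad' -> no
  Pos 8: window 'db' -> no
  Pos 9: window 'bb' -> no
  Pos 10: window 'b' -> no
Total matches: 0

0


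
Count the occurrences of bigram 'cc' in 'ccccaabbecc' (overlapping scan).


Scanning 'ccccaabbecc' for bigram 'cc':
  Position 0: 'cc' -> MATCH
  Position 1: 'cc' -> MATCH
  Position 2: 'cc' -> MATCH
  Position 3: 'ca' -> no
  Position 4: 'aa' -> no
  Position 5: 'ab' -> no
  Position 6: 'bb' -> no
  Position 7: 'be' -> no
  Position 8: 'ec' -> no
  Position 9: 'cc' -> MATCH
Total matches: 4

4


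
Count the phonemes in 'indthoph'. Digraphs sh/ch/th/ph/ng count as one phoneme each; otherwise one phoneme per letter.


Parsing 'indthoph' greedily, digraphs first:
  'i' -> vowel phoneme (phonemes so far: 1)
  'n' -> consonant phoneme (phonemes so far: 2)
  'd' -> consonant phoneme (phonemes so far: 3)
  'th' -> digraph (1 consonant phoneme) (phonemes so far: 4)
  'o' -> vowel phoneme (phonemes so far: 5)
  'ph' -> digraph (1 consonant phoneme) (phonemes so far: 6)
Total phonemes: 6

6


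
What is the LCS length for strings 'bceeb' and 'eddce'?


DP table for LCS of 'bceeb' and 'eddce':
       e  d  d  c  e
    0  0  0  0  0  0
  b 0  0  0  0  0  0
  c 0  0  0  0  1  1
  e 0  1  1  1  1  2
  e 0  1  1  1  1  2
  b 0  1  1  1  1  2
LCS: 'ce'
LCS length = 2

2


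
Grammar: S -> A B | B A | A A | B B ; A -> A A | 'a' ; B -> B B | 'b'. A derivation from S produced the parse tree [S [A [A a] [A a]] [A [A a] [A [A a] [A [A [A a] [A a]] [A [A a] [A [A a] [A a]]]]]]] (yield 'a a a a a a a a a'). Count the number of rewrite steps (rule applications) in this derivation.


Every bracketed nonterminal node [X ...] in the tree is produced by exactly one rule application.
Reading the tree off as a leftmost derivation:
  Step 1: S  =>  A A   (applied S -> A A)
  Step 2: A A  =>  A A A   (applied A -> A A)
  Step 3: A A A  =>  a A A   (applied A -> a)
  Step 4: a A A  =>  a a A   (applied A -> a)
  Step 5: a a A  =>  a a A A   (applied A -> A A)
  Step 6: a a A A  =>  a a a A   (applied A -> a)
  Step 7: a a a A  =>  a a a A A   (applied A -> A A)
  Step 8: a a a A A  =>  a a a a A   (applied A -> a)
  Step 9: a a a a A  =>  a a a a A A   (applied A -> A A)
  Step 10: a a a a A A  =>  a a a a A A A   (applied A -> A A)
  Step 11: a a a a A A A  =>  a a a a a A A   (applied A -> a)
  Step 12: a a a a a A A  =>  a a a a a a A   (applied A -> a)
  Step 13: a a a a a a A  =>  a a a a a a A A   (applied A -> A A)
  Step 14: a a a a a a A A  =>  a a a a a a a A   (applied A -> a)
  Step 15: a a a a a a a A  =>  a a a a a a a A A   (applied A -> A A)
  Step 16: a a a a a a a A A  =>  a a a a a a a a A   (applied A -> a)
  Step 17: a a a a a a a a A  =>  a a a a a a a a a   (applied A -> a)
Final yield: a a a a a a a a a
Total rewrite steps: 17

17


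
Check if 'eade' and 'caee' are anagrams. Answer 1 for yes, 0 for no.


Sort characters of 'eade': 'adee'
Sort characters of 'caee': 'acee'
Sorted forms differ -> they are NOT anagrams
Result: 0

0


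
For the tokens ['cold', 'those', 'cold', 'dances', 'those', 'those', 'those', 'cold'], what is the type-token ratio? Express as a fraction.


Tokens: 8
Unique types: ('cold', 'dances', 'those') = 3
TTR = 3/8
Already in lowest terms.

3/8


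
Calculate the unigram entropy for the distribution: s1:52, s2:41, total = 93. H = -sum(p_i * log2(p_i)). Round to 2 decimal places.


Computing entropy H = -sum(p_i * log2(p_i)):
  s1: p = 52/93 = 0.5591, -p*log2(p) = 0.4690
  s2: p = 41/93 = 0.4409, -p*log2(p) = 0.5209
H = sum of terms = 0.9899
Rounded to 2 decimals: 0.99

0.99


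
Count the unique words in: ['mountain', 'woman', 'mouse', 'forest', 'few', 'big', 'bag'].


Listing all tokens and tracking unique types:
  Token 1: 'mountain' -> NEW (unique so far: 1)
  Token 2: 'woman' -> NEW (unique so far: 2)
  Token 3: 'mouse' -> NEW (unique so far: 3)
  Token 4: 'forest' -> NEW (unique so far: 4)
  Token 5: 'few' -> NEW (unique so far: 5)
  Token 6: 'big' -> NEW (unique so far: 6)
  Token 7: 'bag' -> NEW (unique so far: 7)
Unique types: ('bag', 'big', 'few', 'forest', 'mountain', 'mouse', 'woman')
Vocabulary size: 7

7


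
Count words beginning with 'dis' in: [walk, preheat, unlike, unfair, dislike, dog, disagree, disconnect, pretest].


Checking each word for prefix 'dis':
  'walk' -> no (count: 0)
  'preheat' -> no (count: 0)
  'unlike' -> no (count: 0)
  'unfair' -> no (count: 0)
  'dislike' -> YES, starts with 'dis' (count: 1)
  'dog' -> no (count: 1)
  'disagree' -> YES, starts with 'dis' (count: 2)
  'disconnect' -> YES, starts with 'dis' (count: 3)
  'pretest' -> no (count: 3)
Total with prefix 'dis': 3

3


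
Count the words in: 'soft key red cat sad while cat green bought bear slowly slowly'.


Counting words by splitting on spaces:
  Word 1: 'soft'
  Word 2: 'key'
  Word 3: 'red'
  Word 4: 'cat'
  Word 5: 'sad'
  Word 6: 'while'
  Word 7: 'cat'
  Word 8: 'green'
  Word 9: 'bought'
  Word 10: 'bear'
  Word 11: 'slowly'
  Word 12: 'slowly'
Total words: 12

12


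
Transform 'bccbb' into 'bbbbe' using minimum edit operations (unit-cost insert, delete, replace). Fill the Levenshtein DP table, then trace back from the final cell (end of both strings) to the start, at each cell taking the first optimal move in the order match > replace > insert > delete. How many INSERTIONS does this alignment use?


Edit distance = 3. Backtracking from cell (5, 5) with preference match > replace > insert > delete,
then listing the resulting alignment 'bccbb' -> 'bbbbe' left to right:
  Step 1: keep 'b'
  Step 2: replace c->b
  Step 3: replace c->b
  Step 4: keep 'b'
  Step 5: replace b->e
Total insertions: 0

0


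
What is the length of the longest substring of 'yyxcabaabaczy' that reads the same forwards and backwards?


Scanning 'yyxcabaabaczy' for palindromic substrings.
Substring at positions 3-10: 'cabaabac'.
Check: reverse('cabaabac') = 'cabaabac' -> palindrome confirmed.
Neighbouring characters ('x' / 'z') break symmetry, so it cannot extend further.
No longer palindromic substring exists; longest length = 8

8


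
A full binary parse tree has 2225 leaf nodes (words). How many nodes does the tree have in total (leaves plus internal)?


Leaf nodes (terminals): 2225
Internal nodes = n - 1 = 2225 - 1 = 2224
Total = leaves + internal = 2225 + 2224 = 4449

4449


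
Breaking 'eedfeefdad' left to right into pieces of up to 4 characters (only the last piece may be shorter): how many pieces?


'eedfeefdad' has 10 characters.
Chunking with max size 4:
  Chunk 1: 'eedf' (positions 0-3)
  Chunk 2: 'eefd' (positions 4-7)
  Chunk 3: 'ad' (positions 8-9)
Total chunks: ceil(10 / 4) = 3

3


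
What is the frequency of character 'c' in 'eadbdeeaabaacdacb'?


Scanning 'eadbdeeaabaacdacb' for 'c':
  Position 12: 'c' -> MATCH (count: 1)
  Position 15: 'c' -> MATCH (count: 2)
Total occurrences of 'c': 2

2


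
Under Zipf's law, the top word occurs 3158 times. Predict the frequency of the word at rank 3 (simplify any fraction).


Zipf's law: freq(rank) = f1 / rank
f1 = 3158, rank = 3
freq = 3158 / 3
GCD(3158, 3) = 1
Simplified: 3158/3

3158/3


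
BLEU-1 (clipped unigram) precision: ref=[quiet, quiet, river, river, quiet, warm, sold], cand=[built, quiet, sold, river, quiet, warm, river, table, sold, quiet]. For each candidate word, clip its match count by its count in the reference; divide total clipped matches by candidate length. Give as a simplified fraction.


Reference word counts: {'quiet': 3, 'river': 2, 'sold': 1, 'warm': 1}
Checking each candidate word (with clipping):
  'built' -> not in reference -> no match (matches: 0)
  'quiet' -> in reference (ref count 3, used 1/3) -> match (matches: 1)
  'sold' -> in reference (ref count 1, used 1/1) -> match (matches: 2)
  'river' -> in reference (ref count 2, used 1/2) -> match (matches: 3)
  'quiet' -> in reference (ref count 3, used 2/3) -> match (matches: 4)
  'warm' -> in reference (ref count 1, used 1/1) -> match (matches: 5)
  'river' -> in reference (ref count 2, used 2/2) -> match (matches: 6)
  'table' -> not in reference -> no match (matches: 6)
  'sold' -> ref count 1 already used up (1/1) -> clipped, no match (matches: 6)
  'quiet' -> in reference (ref count 3, used 3/3) -> match (matches: 7)
Clipped matches: 7, Candidate length: 10
Precision = 7/10

7/10


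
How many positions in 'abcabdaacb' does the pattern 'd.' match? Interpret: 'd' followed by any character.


Pattern: d. means 'd' followed by any character.
Scanning 'abcabdaacb' position-by-position:
  Pos 0: window 'ab' -> no
  Pos 1: window 'bc' -> no
  Pos 2: window 'ca' -> no
  Pos 3: window 'ab' -> no
  Pos 4: window 'bd' -> no
  Pos 5: window 'da' -> MATCH
  Pos 6: window 'aa' -> no
  Pos 7: window 'ac' -> no
  Pos 8: window 'cb' -> no
  Pos 9: window 'b' -> no
Total matches: 1

1


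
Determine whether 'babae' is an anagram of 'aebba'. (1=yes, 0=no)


Sort characters of 'babae': 'aabbe'
Sort characters of 'aebba': 'aabbe'
Sorted forms match -> they ARE anagrams
Result: 1

1


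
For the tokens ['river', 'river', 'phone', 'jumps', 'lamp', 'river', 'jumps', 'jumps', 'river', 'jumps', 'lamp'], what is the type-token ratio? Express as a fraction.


Tokens: 11
Unique types: ('jumps', 'lamp', 'phone', 'river') = 4
TTR = 4/11
Already in lowest terms.

4/11


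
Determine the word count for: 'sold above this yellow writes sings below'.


Counting words by splitting on spaces:
  Word 1: 'sold'
  Word 2: 'above'
  Word 3: 'this'
  Word 4: 'yellow'
  Word 5: 'writes'
  Word 6: 'sings'
  Word 7: 'below'
Total words: 7

7


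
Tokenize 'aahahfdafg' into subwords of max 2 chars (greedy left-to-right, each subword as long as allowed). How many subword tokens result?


'aahahfdafg' has 10 characters.
Chunking with max size 2:
  Chunk 1: 'aa' (positions 0-1)
  Chunk 2: 'ha' (positions 2-3)
  Chunk 3: 'hf' (positions 4-5)
  Chunk 4: 'da' (positions 6-7)
  Chunk 5: 'fg' (positions 8-9)
Total chunks: ceil(10 / 2) = 5

5


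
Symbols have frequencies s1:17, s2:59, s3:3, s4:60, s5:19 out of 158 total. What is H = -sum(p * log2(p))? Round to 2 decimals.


Computing entropy H = -sum(p_i * log2(p_i)):
  s1: p = 17/158 = 0.1076, -p*log2(p) = 0.3461
  s2: p = 59/158 = 0.3734, -p*log2(p) = 0.5307
  s3: p = 3/158 = 0.0190, -p*log2(p) = 0.1086
  s4: p = 60/158 = 0.3797, -p*log2(p) = 0.5305
  s5: p = 19/158 = 0.1203, -p*log2(p) = 0.3675
H = sum of terms = 1.8834
Rounded to 2 decimals: 1.88

1.88


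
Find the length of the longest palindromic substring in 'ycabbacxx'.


Scanning 'ycabbacxx' for palindromic substrings.
Substring at positions 1-6: 'cabbac'.
Check: reverse('cabbac') = 'cabbac' -> palindrome confirmed.
Neighbouring characters ('y' / 'x') break symmetry, so it cannot extend further.
No longer palindromic substring exists; longest length = 6

6


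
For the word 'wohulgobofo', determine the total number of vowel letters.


Scanning each character of 'wohulgobofo':
  Position 1: 'w' -> consonant (running count: 0)
  Position 2: 'o' -> vowel (running count: 1)
  Position 3: 'h' -> consonant (running count: 1)
  Position 4: 'u' -> vowel (running count: 2)
  Position 5: 'l' -> consonant (running count: 2)
  Position 6: 'g' -> consonant (running count: 2)
  Position 7: 'o' -> vowel (running count: 3)
  Position 8: 'b' -> consonant (running count: 3)
  Position 9: 'o' -> vowel (running count: 4)
  Position 10: 'f' -> consonant (running count: 4)
  Position 11: 'o' -> vowel (running count: 5)
Total vowels: 5

5


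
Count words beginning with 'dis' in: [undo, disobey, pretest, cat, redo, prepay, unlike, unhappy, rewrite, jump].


Checking each word for prefix 'dis':
  'undo' -> no (count: 0)
  'disobey' -> YES, starts with 'dis' (count: 1)
  'pretest' -> no (count: 1)
  'cat' -> no (count: 1)
  'redo' -> no (count: 1)
  'prepay' -> no (count: 1)
  'unlike' -> no (count: 1)
  'unhappy' -> no (count: 1)
  'rewrite' -> no (count: 1)
  'jump' -> no (count: 1)
Total with prefix 'dis': 1

1


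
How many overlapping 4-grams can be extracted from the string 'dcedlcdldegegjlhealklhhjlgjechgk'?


String 'dcedlcdldegegjlhealklhhjlgjechgk' has length L = 32.
Number of overlapping n-grams = L - n + 1
Substituting: 32 - 4 + 1 = 29

29


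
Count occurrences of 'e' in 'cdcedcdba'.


Scanning 'cdcedcdba' for 'e':
  Position 3: 'e' -> MATCH (count: 1)
Total occurrences of 'e': 1

1


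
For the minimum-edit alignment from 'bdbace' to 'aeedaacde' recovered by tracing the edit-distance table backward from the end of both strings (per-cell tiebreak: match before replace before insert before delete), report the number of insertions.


Edit distance = 5. Backtracking from cell (6, 9) with preference match > replace > insert > delete,
then listing the resulting alignment 'bdbace' -> 'aeedaacde' left to right:
  Step 1: insert 'a' [insertion #1]
  Step 2: insert 'e' [insertion #2]
  Step 3: replace b->e
  Step 4: keep 'd'
  Step 5: replace b->a
  Step 6: keep 'a'
  Step 7: keep 'c'
  Step 8: insert 'd' [insertion #3]
  Step 9: keep 'e'
Total insertions: 3

3


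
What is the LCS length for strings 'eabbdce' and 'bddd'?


DP table for LCS of 'eabbdce' and 'bddd':
       b  d  d  d
    0  0  0  0  0
  e 0  0  0  0  0
  a 0  0  0  0  0
  b 0  1  1  1  1
  b 0  1  1  1  1
  d 0  1  2  2  2
  c 0  1  2  2  2
  e 0  1  2  2  2
LCS: 'bd'
LCS length = 2

2


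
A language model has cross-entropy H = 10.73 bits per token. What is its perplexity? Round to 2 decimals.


Perplexity formula: PP = 2^H
H = 10.73
PP = 2^10.73
Decompose: 2^10.73 = 2^10 * 2^0.73
2^10 = 1024, 2^0.73 ~ 1.6586391
PP ~ 1024 * 1.6586391 = 1698.4464384
Rounded to 2 decimals: 1698.45

1698.45


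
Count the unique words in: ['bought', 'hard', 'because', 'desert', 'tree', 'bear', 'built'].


Listing all tokens and tracking unique types:
  Token 1: 'bought' -> NEW (unique so far: 1)
  Token 2: 'hard' -> NEW (unique so far: 2)
  Token 3: 'because' -> NEW (unique so far: 3)
  Token 4: 'desert' -> NEW (unique so far: 4)
  Token 5: 'tree' -> NEW (unique so far: 5)
  Token 6: 'bear' -> NEW (unique so far: 6)
  Token 7: 'built' -> NEW (unique so far: 7)
Unique types: ('bear', 'because', 'bought', 'built', 'desert', 'hard', 'tree')
Vocabulary size: 7

7


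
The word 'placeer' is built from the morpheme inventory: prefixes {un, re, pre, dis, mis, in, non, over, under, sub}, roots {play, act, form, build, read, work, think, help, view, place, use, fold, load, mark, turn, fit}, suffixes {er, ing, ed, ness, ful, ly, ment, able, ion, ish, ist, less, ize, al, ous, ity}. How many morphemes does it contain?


Segmenting 'placeer' against the inventory:
  'place' -> root (morpheme 1)
  'er' -> suffix (morpheme 2)
Total morphemes: 2

2


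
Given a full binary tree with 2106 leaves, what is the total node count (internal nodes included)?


Leaf nodes (terminals): 2106
Internal nodes = n - 1 = 2106 - 1 = 2105
Total = leaves + internal = 2106 + 2105 = 4211

4211


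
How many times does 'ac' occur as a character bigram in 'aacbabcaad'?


Scanning 'aacbabcaad' for bigram 'ac':
  Position 0: 'aa' -> no
  Position 1: 'ac' -> MATCH
  Position 2: 'cb' -> no
  Position 3: 'ba' -> no
  Position 4: 'ab' -> no
  Position 5: 'bc' -> no
  Position 6: 'ca' -> no
  Position 7: 'aa' -> no
  Position 8: 'ad' -> no
Total matches: 1

1


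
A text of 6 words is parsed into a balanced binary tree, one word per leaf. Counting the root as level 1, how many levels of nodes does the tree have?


In a balanced binary tree with n leaves the deepest leaf is ceil(log2(n)) edges below the root,
so counting node levels inclusive of root and leaves gives ceil(log2(n)) + 1 levels.
log2(6) = 2.5850
ceil(2.5850) = 3
levels = 3 + 1 = 4

4


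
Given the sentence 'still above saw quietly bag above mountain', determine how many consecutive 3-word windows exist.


Word trigrams from [7] words:
  Trigram 1: (still above saw)
  Trigram 2: (above saw quietly)
  Trigram 3: (saw quietly bag)
  Trigram 4: (quietly bag above)
  Trigram 5: (bag above mountain)
Total word trigrams: 7 - 2 = 5

5


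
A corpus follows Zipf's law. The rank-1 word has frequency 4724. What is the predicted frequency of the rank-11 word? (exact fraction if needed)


Zipf's law: freq(rank) = f1 / rank
f1 = 4724, rank = 11
freq = 4724 / 11
GCD(4724, 11) = 1
Simplified: 4724/11

4724/11


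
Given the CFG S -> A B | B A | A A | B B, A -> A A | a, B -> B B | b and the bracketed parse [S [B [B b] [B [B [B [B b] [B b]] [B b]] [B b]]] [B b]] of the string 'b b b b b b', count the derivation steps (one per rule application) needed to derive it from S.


Every bracketed nonterminal node [X ...] in the tree is produced by exactly one rule application.
Reading the tree off as a leftmost derivation:
  Step 1: S  =>  B B   (applied S -> B B)
  Step 2: B B  =>  B B B   (applied B -> B B)
  Step 3: B B B  =>  b B B   (applied B -> b)
  Step 4: b B B  =>  b B B B   (applied B -> B B)
  Step 5: b B B B  =>  b B B B B   (applied B -> B B)
  Step 6: b B B B B  =>  b B B B B B   (applied B -> B B)
  Step 7: b B B B B B  =>  b b B B B B   (applied B -> b)
  Step 8: b b B B B B  =>  b b b B B B   (applied B -> b)
  Step 9: b b b B B B  =>  b b b b B B   (applied B -> b)
  Step 10: b b b b B B  =>  b b b b b B   (applied B -> b)
  Step 11: b b b b b B  =>  b b b b b b   (applied B -> b)
Final yield: b b b b b b
Total rewrite steps: 11

11


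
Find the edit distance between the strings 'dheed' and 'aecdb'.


Building DP table for s1='dheed' (len 5) and s2='aecdb' (len 5):
       a  e  c  d  b
    0  1  2  3  4  5
  d 1  1  2  3  3  4
  h 2  2  2  3  4  4
  e 3  3  2  3  4  5
  e 4  4  3  3  4  5
  d 5  5  4  4  3  4
Edit distance = dp[5][5] = 4

4


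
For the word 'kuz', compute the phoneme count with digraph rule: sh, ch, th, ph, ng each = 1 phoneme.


Parsing 'kuz' greedily, digraphs first:
  'k' -> consonant phoneme (phonemes so far: 1)
  'u' -> vowel phoneme (phonemes so far: 2)
  'z' -> consonant phoneme (phonemes so far: 3)
Total phonemes: 3

3


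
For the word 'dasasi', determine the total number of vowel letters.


Scanning each character of 'dasasi':
  Position 1: 'd' -> consonant (running count: 0)
  Position 2: 'a' -> vowel (running count: 1)
  Position 3: 's' -> consonant (running count: 1)
  Position 4: 'a' -> vowel (running count: 2)
  Position 5: 's' -> consonant (running count: 2)
  Position 6: 'i' -> vowel (running count: 3)
Total vowels: 3

3


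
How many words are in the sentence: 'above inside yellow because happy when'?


Counting words by splitting on spaces:
  Word 1: 'above'
  Word 2: 'inside'
  Word 3: 'yellow'
  Word 4: 'because'
  Word 5: 'happy'
  Word 6: 'when'
Total words: 6

6


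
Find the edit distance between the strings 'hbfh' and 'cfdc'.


Building DP table for s1='hbfh' (len 4) and s2='cfdc' (len 4):
       c  f  d  c
    0  1  2  3  4
  h 1  1  2  3  4
  b 2  2  2  3  4
  f 3  3  2  3  4
  h 4  4  3  3  4
Edit distance = dp[4][4] = 4

4


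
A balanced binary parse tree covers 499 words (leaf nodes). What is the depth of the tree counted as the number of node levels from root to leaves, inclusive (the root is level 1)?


In a balanced binary tree with n leaves the deepest leaf is ceil(log2(n)) edges below the root,
so counting node levels inclusive of root and leaves gives ceil(log2(n)) + 1 levels.
log2(499) = 8.9629
ceil(8.9629) = 9
levels = 9 + 1 = 10

10


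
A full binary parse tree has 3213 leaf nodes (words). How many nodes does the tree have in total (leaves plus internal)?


Leaf nodes (terminals): 3213
Internal nodes = n - 1 = 3213 - 1 = 3212
Total = leaves + internal = 3213 + 3212 = 6425

6425


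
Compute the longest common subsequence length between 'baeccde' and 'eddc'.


DP table for LCS of 'baeccde' and 'eddc':
       e  d  d  c
    0  0  0  0  0
  b 0  0  0  0  0
  a 0  0  0  0  0
  e 0  1  1  1  1
  c 0  1  1  1  2
  c 0  1  1  1  2
  d 0  1  2  2  2
  e 0  1  2  2  2
LCS: 'ec'
LCS length = 2

2


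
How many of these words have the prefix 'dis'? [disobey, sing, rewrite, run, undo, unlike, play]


Checking each word for prefix 'dis':
  'disobey' -> YES, starts with 'dis' (count: 1)
  'sing' -> no (count: 1)
  'rewrite' -> no (count: 1)
  'run' -> no (count: 1)
  'undo' -> no (count: 1)
  'unlike' -> no (count: 1)
  'play' -> no (count: 1)
Total with prefix 'dis': 1

1


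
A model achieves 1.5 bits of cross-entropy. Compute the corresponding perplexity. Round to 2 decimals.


Perplexity formula: PP = 2^H
H = 1.5
PP = 2^1.5
Decompose: 2^1.5 = 2^1 * 2^0.5 = 2^1 * sqrt(2)
2^1 = 2, sqrt(2) ~ 1.4142136
PP ~ 2 * 1.4142136 = 2.8284272
Rounded to 2 decimals: 2.83

2.83


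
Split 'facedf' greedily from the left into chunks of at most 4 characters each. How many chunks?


'facedf' has 6 characters.
Chunking with max size 4:
  Chunk 1: 'face' (positions 0-3)
  Chunk 2: 'df' (positions 4-5)
Total chunks: ceil(6 / 4) = 2

2


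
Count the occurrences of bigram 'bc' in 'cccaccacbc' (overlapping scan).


Scanning 'cccaccacbc' for bigram 'bc':
  Position 0: 'cc' -> no
  Position 1: 'cc' -> no
  Position 2: 'ca' -> no
  Position 3: 'ac' -> no
  Position 4: 'cc' -> no
  Position 5: 'ca' -> no
  Position 6: 'ac' -> no
  Position 7: 'cb' -> no
  Position 8: 'bc' -> MATCH
Total matches: 1

1


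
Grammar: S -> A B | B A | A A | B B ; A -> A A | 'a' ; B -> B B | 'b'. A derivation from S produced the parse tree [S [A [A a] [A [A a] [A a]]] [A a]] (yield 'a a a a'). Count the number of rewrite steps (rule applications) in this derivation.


Every bracketed nonterminal node [X ...] in the tree is produced by exactly one rule application.
Reading the tree off as a leftmost derivation:
  Step 1: S  =>  A A   (applied S -> A A)
  Step 2: A A  =>  A A A   (applied A -> A A)
  Step 3: A A A  =>  a A A   (applied A -> a)
  Step 4: a A A  =>  a A A A   (applied A -> A A)
  Step 5: a A A A  =>  a a A A   (applied A -> a)
  Step 6: a a A A  =>  a a a A   (applied A -> a)
  Step 7: a a a A  =>  a a a a   (applied A -> a)
Final yield: a a a a
Total rewrite steps: 7

7


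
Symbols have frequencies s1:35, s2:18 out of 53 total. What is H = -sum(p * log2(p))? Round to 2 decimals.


Computing entropy H = -sum(p_i * log2(p_i)):
  s1: p = 35/53 = 0.6604, -p*log2(p) = 0.3953
  s2: p = 18/53 = 0.3396, -p*log2(p) = 0.5291
H = sum of terms = 0.9244
Rounded to 2 decimals: 0.92

0.92


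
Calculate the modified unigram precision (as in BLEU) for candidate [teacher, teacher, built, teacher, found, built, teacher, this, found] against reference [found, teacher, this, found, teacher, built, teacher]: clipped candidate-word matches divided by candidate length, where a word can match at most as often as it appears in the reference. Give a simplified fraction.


Reference word counts: {'built': 1, 'found': 2, 'teacher': 3, 'this': 1}
Checking each candidate word (with clipping):
  'teacher' -> in reference (ref count 3, used 1/3) -> match (matches: 1)
  'teacher' -> in reference (ref count 3, used 2/3) -> match (matches: 2)
  'built' -> in reference (ref count 1, used 1/1) -> match (matches: 3)
  'teacher' -> in reference (ref count 3, used 3/3) -> match (matches: 4)
  'found' -> in reference (ref count 2, used 1/2) -> match (matches: 5)
  'built' -> ref count 1 already used up (1/1) -> clipped, no match (matches: 5)
  'teacher' -> ref count 3 already used up (3/3) -> clipped, no match (matches: 5)
  'this' -> in reference (ref count 1, used 1/1) -> match (matches: 6)
  'found' -> in reference (ref count 2, used 2/2) -> match (matches: 7)
Clipped matches: 7, Candidate length: 9
Precision = 7/9

7/9


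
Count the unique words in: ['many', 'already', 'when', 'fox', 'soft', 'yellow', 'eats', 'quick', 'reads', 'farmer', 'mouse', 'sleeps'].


Listing all tokens and tracking unique types:
  Token 1: 'many' -> NEW (unique so far: 1)
  Token 2: 'already' -> NEW (unique so far: 2)
  Token 3: 'when' -> NEW (unique so far: 3)
  Token 4: 'fox' -> NEW (unique so far: 4)
  Token 5: 'soft' -> NEW (unique so far: 5)
  Token 6: 'yellow' -> NEW (unique so far: 6)
  Token 7: 'eats' -> NEW (unique so far: 7)
  Token 8: 'quick' -> NEW (unique so far: 8)
  Token 9: 'reads' -> NEW (unique so far: 9)
  Token 10: 'farmer' -> NEW (unique so far: 10)
  Token 11: 'mouse' -> NEW (unique so far: 11)
  Token 12: 'sleeps' -> NEW (unique so far: 12)
Unique types: ('already', 'eats', 'farmer', 'fox', 'many', 'mouse', 'quick', 'reads', 'sleeps', 'soft', 'when', 'yellow')
Vocabulary size: 12

12


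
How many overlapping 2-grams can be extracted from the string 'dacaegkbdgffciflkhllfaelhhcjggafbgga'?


String 'dacaegkbdgffciflkhllfaelhhcjggafbgga' has length L = 36.
Number of overlapping n-grams = L - n + 1
Substituting: 36 - 2 + 1 = 35

35


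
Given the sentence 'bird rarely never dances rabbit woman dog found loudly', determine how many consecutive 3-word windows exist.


Word trigrams from [9] words:
  Trigram 1: (bird rarely never)
  Trigram 2: (rarely never dances)
  Trigram 3: (never dances rabbit)
  Trigram 4: (dances rabbit woman)
  Trigram 5: (rabbit woman dog)
  Trigram 6: (woman dog found)
  Trigram 7: (dog found loudly)
Total word trigrams: 9 - 2 = 7

7


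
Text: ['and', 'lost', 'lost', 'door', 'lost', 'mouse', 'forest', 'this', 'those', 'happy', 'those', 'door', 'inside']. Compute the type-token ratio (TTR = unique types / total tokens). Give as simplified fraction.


Tokens: 13
Unique types: ('and', 'door', 'forest', 'happy', 'inside', 'lost', 'mouse', 'this', 'those') = 9
TTR = 9/13
Already in lowest terms.

9/13


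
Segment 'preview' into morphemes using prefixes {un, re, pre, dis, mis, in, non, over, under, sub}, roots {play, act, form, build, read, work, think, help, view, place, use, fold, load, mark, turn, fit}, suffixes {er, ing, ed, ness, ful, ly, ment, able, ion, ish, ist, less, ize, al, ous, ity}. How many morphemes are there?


Segmenting 'preview' against the inventory:
  'pre' -> prefix (morpheme 1)
  'view' -> root (morpheme 2)
Total morphemes: 2

2


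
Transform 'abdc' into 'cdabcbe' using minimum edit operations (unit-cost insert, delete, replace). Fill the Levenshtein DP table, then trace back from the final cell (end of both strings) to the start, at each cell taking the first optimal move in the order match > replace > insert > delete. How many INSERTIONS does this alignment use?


Edit distance = 5. Backtracking from cell (4, 7) with preference match > replace > insert > delete,
then listing the resulting alignment 'abdc' -> 'cdabcbe' left to right:
  Step 1: insert 'c' [insertion #1]
  Step 2: insert 'd' [insertion #2]
  Step 3: keep 'a'
  Step 4: keep 'b'
  Step 5: insert 'c' [insertion #3]
  Step 6: replace d->b
  Step 7: replace c->e
Total insertions: 3

3


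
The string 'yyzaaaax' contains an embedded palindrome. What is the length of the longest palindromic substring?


Scanning 'yyzaaaax' for palindromic substrings.
Substring at positions 3-6: 'aaaa'.
Check: reverse('aaaa') = 'aaaa' -> palindrome confirmed.
Neighbouring characters ('z' / 'x') break symmetry, so it cannot extend further.
No longer palindromic substring exists; longest length = 4

4


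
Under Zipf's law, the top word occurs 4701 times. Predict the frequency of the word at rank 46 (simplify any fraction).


Zipf's law: freq(rank) = f1 / rank
f1 = 4701, rank = 46
freq = 4701 / 46
GCD(4701, 46) = 1
Simplified: 4701/46

4701/46


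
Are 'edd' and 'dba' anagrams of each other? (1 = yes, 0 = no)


Sort characters of 'edd': 'dde'
Sort characters of 'dba': 'abd'
Sorted forms differ -> they are NOT anagrams
Result: 0

0


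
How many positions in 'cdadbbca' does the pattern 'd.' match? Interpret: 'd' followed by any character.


Pattern: d. means 'd' followed by any character.
Scanning 'cdadbbca' position-by-position:
  Pos 0: window 'cd' -> no
  Pos 1: window 'da' -> MATCH
  Pos 2: window 'ad' -> no
  Pos 3: window 'db' -> MATCH
  Pos 4: window 'bb' -> no
  Pos 5: window 'bc' -> no
  Pos 6: window 'ca' -> no
  Pos 7: window 'a' -> no
Total matches: 2

2


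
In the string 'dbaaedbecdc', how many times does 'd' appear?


Scanning 'dbaaedbecdc' for 'd':
  Position 0: 'd' -> MATCH (count: 1)
  Position 5: 'd' -> MATCH (count: 2)
  Position 9: 'd' -> MATCH (count: 3)
Total occurrences of 'd': 3

3


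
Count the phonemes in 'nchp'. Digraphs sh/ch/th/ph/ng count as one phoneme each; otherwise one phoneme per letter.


Parsing 'nchp' greedily, digraphs first:
  'n' -> consonant phoneme (phonemes so far: 1)
  'ch' -> digraph (1 consonant phoneme) (phonemes so far: 2)
  'p' -> consonant phoneme (phonemes so far: 3)
Total phonemes: 3

3


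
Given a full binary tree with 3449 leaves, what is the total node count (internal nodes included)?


Leaf nodes (terminals): 3449
Internal nodes = n - 1 = 3449 - 1 = 3448
Total = leaves + internal = 3449 + 3448 = 6897

6897


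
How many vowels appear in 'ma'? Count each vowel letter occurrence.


Scanning each character of 'ma':
  Position 1: 'm' -> consonant (running count: 0)
  Position 2: 'a' -> vowel (running count: 1)
Total vowels: 1

1


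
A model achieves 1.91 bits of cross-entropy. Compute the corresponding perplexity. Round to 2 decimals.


Perplexity formula: PP = 2^H
H = 1.91
PP = 2^1.91
Decompose: 2^1.91 = 2^1 * 2^0.91
2^1 = 2, 2^0.91 ~ 1.8790455
PP ~ 2 * 1.8790455 = 3.7580910
Rounded to 2 decimals: 3.76

3.76


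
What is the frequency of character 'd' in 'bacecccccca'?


Scanning 'bacecccccca' for 'd':
  No matches found.
Total occurrences of 'd': 0

0


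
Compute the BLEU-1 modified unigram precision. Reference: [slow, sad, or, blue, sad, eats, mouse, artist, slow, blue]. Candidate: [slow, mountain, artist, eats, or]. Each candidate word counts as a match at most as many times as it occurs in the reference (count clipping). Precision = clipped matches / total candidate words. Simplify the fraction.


Reference word counts: {'artist': 1, 'blue': 2, 'eats': 1, 'mouse': 1, 'or': 1, 'sad': 2, 'slow': 2}
Checking each candidate word (with clipping):
  'slow' -> in reference (ref count 2, used 1/2) -> match (matches: 1)
  'mountain' -> not in reference -> no match (matches: 1)
  'artist' -> in reference (ref count 1, used 1/1) -> match (matches: 2)
  'eats' -> in reference (ref count 1, used 1/1) -> match (matches: 3)
  'or' -> in reference (ref count 1, used 1/1) -> match (matches: 4)
Clipped matches: 4, Candidate length: 5
Precision = 4/5

4/5


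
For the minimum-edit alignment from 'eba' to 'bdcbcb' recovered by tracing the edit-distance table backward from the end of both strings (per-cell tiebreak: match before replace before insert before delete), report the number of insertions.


Edit distance = 5. Backtracking from cell (3, 6) with preference match > replace > insert > delete,
then listing the resulting alignment 'eba' -> 'bdcbcb' left to right:
  Step 1: insert 'b' [insertion #1]
  Step 2: insert 'd' [insertion #2]
  Step 3: replace e->c
  Step 4: keep 'b'
  Step 5: insert 'c' [insertion #3]
  Step 6: replace a->b
Total insertions: 3

3


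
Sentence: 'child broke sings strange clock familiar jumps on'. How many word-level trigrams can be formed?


Word trigrams from [8] words:
  Trigram 1: (child broke sings)
  Trigram 2: (broke sings strange)
  Trigram 3: (sings strange clock)
  Trigram 4: (strange clock familiar)
  Trigram 5: (clock familiar jumps)
  Trigram 6: (familiar jumps on)
Total word trigrams: 8 - 2 = 6

6


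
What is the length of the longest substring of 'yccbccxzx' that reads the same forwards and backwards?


Scanning 'yccbccxzx' for palindromic substrings.
Substring at positions 1-5: 'ccbcc'.
Check: reverse('ccbcc') = 'ccbcc' -> palindrome confirmed.
Neighbouring characters ('y' / 'x') break symmetry, so it cannot extend further.
No longer palindromic substring exists; longest length = 5

5
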